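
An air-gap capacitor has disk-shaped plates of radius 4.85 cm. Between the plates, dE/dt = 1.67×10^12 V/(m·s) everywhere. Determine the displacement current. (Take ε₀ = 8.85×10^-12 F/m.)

0.109 A

The displacement current is ε₀ times dΦ_E/dt = ε₀ A dE/dt = (8.85×10^-12)(7.390×10^-3)(1.67×10^12) = 0.109 A.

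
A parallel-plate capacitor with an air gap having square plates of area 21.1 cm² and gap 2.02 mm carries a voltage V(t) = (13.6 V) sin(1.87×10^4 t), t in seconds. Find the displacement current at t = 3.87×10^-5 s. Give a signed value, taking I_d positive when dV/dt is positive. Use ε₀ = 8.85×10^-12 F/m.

1.76×10^-6 A

dE/dt = (V₀ω/d)·cos(ωt) with ωt = 0.72369 rad: (13.6)(1.87×10^4)(0.7494)/(2.02×10^-3) = 9.435×10^7 V/(m·s).
I_d = ε₀ A dE/dt = (8.85×10^-12)(2.11×10^-3)(9.435×10^7) = 1.76×10^-6 A.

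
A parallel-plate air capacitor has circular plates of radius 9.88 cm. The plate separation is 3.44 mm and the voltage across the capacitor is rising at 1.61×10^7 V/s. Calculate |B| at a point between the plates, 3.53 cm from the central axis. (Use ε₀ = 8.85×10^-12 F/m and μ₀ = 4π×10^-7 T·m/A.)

dE/dt = (dV/dt)/d = 4.680×10^9 V/(m·s); I_d = ε₀(πR²)(dE/dt) = (8.85×10^-12)(0.03067)(4.680×10^9) = 1.270×10^-3 A.
For r < R the Ampère–Maxwell law gives B(2πr) = μ₀ I_d (r²/R²), so B = μ₀ I_d r/(2πR²) = (4π×10^-7)(1.270×10^-3)(0.0353)/(2π·0.0988²) = 9.19×10^-10 T.

9.19×10^-10 T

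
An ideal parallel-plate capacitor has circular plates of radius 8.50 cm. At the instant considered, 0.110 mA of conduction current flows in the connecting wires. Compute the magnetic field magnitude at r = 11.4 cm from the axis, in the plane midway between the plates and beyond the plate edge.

1.93×10^-10 T

By continuity the displacement current in the gap matches the conduction current: I_d = 1.10×10^-4 A.
With r > R the enclosed displacement current is the full I_d; B = μ₀ I_d / (2πr) = 1.93×10^-10 T.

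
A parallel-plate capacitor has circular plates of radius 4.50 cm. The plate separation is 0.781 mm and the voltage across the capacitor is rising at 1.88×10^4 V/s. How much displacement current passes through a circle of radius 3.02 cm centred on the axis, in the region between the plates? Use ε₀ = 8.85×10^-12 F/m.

6.10×10^-7 A

dE/dt = (dV/dt)/d = 2.407×10^7 V/(m·s); I_d = ε₀(πR²)(dE/dt) = (8.85×10^-12)(6.362×10^-3)(2.407×10^7) = 1.355×10^-6 A.
Since J_d is uniform, the enclosed fraction is (r/R)² = 0.4504, giving I_d,enc = 6.10×10^-7 A.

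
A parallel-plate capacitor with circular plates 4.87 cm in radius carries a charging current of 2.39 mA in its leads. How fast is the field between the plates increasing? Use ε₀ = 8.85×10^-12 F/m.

3.62×10^10 V/(m·s)

The displacement current between the plates equals the conduction current, I_d = 2.39 mA.
Inverting I_d = ε₀ A dE/dt gives dE/dt = 2.39×10^-3 / (8.85×10^-12 · 7.451×10^-3) = 3.62×10^10 V/(m·s).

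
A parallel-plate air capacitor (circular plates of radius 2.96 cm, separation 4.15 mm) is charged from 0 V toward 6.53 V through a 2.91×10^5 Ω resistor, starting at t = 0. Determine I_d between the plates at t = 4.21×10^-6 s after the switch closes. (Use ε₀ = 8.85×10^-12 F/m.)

C = ε₀A/d = (8.85×10^-12)(2.753×10^-3)/(4.15×10^-3) = 5.871×10^-12 F and τ = RC = 1.708×10^-6 s. I_d in the gap equals the RC charging current.
I_d(t) = (V₀/R) e^(−t/τ) = 2.244×10^-5 · e^(−2.465) = 1.91×10^-6 A.

1.91×10^-6 A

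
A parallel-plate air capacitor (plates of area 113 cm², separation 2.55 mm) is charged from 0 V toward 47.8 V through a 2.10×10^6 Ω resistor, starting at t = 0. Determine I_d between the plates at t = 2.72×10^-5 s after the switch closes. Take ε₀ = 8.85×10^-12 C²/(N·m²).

1.64×10^-5 A

C = ε₀A/d = (8.85×10^-12)(0.0113)/(2.55×10^-3) = 3.922×10^-11 F, so τ = RC = 8.236×10^-5 s.
The conduction current is I(t) = (V₀/R) e^(−t/τ), and the displacement current between the plates equals it.
t/τ = 0.3303; I_d = (47.8/2.10×10^6) · e^(−0.3303) = (2.276×10^-5)(0.7187) = 1.64×10^-5 A.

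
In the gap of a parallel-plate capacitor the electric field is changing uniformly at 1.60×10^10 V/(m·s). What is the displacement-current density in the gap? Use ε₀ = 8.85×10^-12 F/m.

The displacement-current density is ε₀ ∂E/∂t = (8.85×10^-12)(1.60×10^10) = 0.142 A/m².

0.142 A/m²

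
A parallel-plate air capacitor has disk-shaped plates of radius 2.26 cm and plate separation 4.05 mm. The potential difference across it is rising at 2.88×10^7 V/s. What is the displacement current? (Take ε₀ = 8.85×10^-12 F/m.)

1.01×10^-4 A

C = ε₀A/d = (8.85×10^-12)(1.605×10^-3)/(4.05×10^-3) = 3.507×10^-12 F.
I_d = C dV/dt = (3.507×10^-12)(2.88×10^7) = 1.01×10^-4 A.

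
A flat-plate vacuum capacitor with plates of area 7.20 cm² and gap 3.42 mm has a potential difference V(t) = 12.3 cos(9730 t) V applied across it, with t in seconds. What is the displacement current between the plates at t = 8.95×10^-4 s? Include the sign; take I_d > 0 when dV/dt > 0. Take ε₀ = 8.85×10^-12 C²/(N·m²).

-1.46×10^-7 A

C = ε₀A/d = (8.85×10^-12)(7.20×10^-4)/(3.42×10^-3) = 1.863×10^-12 F. dV/dt = V₀ω·−sin(ωt); at ωt = 8.70835 rad this factor is -0.6567.
I_d = C dV/dt = (1.863×10^-12)(12.3)(9730)(-0.6567) = -1.46×10^-7 A.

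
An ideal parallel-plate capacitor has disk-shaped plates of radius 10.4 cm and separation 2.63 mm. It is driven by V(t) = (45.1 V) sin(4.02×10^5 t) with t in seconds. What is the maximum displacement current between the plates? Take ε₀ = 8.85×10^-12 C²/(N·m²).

2.07×10^-3 A

(dE/dt)_max = V₀ω/d = 6.894×10^9 V/(m·s); ω = 4.02×10^5 rad/s.
I_d,max = ε₀ A (dE/dt)_max = (8.85×10^-12)(0.03398)(6.894×10^9) = 2.07×10^-3 A.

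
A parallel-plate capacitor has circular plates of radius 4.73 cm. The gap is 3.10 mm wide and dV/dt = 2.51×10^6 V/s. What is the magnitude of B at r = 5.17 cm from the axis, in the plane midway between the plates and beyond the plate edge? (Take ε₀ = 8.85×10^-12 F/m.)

1.95×10^-10 T

dE/dt = (dV/dt)/d = 8.097×10^8 V/(m·s); I_d = ε₀(πR²)(dE/dt) = (8.85×10^-12)(7.029×10^-3)(8.097×10^8) = 5.037×10^-5 A.
With r > R the enclosed displacement current is the full I_d; B = μ₀ I_d / (2πr) = 1.95×10^-10 T.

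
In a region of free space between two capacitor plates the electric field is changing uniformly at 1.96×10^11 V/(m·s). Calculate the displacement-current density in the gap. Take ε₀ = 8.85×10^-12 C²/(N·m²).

J_d = ε₀ dE/dt = (8.85×10^-12)(1.96×10^11) = 1.73 A/m².

1.73 A/m²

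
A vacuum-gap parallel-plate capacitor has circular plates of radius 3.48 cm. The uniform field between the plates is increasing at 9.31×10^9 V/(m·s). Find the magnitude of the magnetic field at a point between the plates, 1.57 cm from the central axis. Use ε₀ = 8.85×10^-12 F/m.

I_d = ε₀ dΦ_E/dt = ε₀ πR² (dE/dt) = (8.85×10^-12)(3.805×10^-3)(9.31×10^9) = 3.135×10^-4 A through the full plate area.
For r < R the Ampère–Maxwell law gives B(2πr) = μ₀ I_d (r²/R²), so B = μ₀ I_d r/(2πR²) = (4π×10^-7)(3.135×10^-4)(0.0157)/(2π·0.0348²) = 8.13×10^-10 T.

8.13×10^-10 T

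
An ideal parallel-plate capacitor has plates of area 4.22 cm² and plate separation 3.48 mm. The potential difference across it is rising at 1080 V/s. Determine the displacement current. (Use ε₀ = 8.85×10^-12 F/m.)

The field between the plates is E = V/d, so dE/dt = (1080)/(3.48×10^-3 m) = 3.103×10^5 V/(m·s).
I_d = ε₀ A (dE/dt) = (8.85×10^-12)(4.22×10^-4)(3.103×10^5) = 1.16×10^-9 A.

1.16×10^-9 A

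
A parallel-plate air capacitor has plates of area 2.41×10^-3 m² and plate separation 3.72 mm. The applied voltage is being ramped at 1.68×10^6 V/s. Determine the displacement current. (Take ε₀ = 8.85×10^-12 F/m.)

9.63×10^-6 A

C = ε₀A/d = (8.85×10^-12)(2.41×10^-3)/(3.72×10^-3) = 5.733×10^-12 F.
I_d = C dV/dt = (5.733×10^-12)(1.68×10^6) = 9.63×10^-6 A.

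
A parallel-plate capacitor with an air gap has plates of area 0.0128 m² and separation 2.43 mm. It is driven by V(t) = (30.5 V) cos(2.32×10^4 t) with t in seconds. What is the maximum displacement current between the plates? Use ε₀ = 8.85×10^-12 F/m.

(dE/dt)_max = V₀ω/d = 2.912×10^8 V/(m·s); ω = 2.32×10^4 rad/s.
I_d,max = ε₀ A (dE/dt)_max = (8.85×10^-12)(0.0128)(2.912×10^8) = 3.30×10^-5 A.

3.30×10^-5 A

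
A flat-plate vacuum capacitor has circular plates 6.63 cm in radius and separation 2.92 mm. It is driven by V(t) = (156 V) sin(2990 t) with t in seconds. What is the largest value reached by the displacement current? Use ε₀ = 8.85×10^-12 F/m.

1.95×10^-5 A

The displacement current equals the conduction current C dV/dt, which peaks at C V₀ ω.
With C = ε₀A/d = (8.85×10^-12)(0.01381)/(2.92×10^-3) = 4.186×10^-11 F and ω = 2990 rad/s, I_d,max = (4.186×10^-11)(156)(2990) = 1.95×10^-5 A.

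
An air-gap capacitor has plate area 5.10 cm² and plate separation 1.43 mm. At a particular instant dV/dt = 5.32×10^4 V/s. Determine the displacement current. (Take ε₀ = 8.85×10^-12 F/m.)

C = ε₀A/d = (8.85×10^-12)(5.10×10^-4)/(1.43×10^-3) = 3.156×10^-12 F.
I_d = C dV/dt = (3.156×10^-12)(5.32×10^4) = 1.68×10^-7 A.

1.68×10^-7 A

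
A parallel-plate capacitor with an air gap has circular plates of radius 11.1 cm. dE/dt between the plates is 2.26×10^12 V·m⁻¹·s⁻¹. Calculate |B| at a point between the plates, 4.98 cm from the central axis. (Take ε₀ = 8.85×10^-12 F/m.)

Through the whole plate area (πR² = 0.03871 m²), I_d = ε₀ πR² dE/dt = 0.7742 A.
∮B·dl = μ₀ I_d,enc with I_d,enc = I_d r²/R² = 0.1558 A; so B = μ₀ I_d,enc/(2πr) = 6.26×10^-7 T.

6.26×10^-7 T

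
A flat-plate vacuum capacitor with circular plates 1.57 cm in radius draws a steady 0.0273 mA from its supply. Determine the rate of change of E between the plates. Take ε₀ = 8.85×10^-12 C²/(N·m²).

The displacement current between the plates equals the conduction current, I_d = 0.0273 mA.
Then dE/dt = I_d/(ε₀A) = 3.98×10^9 V/(m·s).

3.98×10^9 V/(m·s)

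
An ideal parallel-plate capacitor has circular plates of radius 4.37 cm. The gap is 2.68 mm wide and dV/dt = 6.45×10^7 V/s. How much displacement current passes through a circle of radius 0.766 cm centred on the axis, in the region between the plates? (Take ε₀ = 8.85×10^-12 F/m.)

With E = V/d, dE/dt = 2.407×10^10 V/(m·s) and πR² = 5.999×10^-3 m², giving I_d = ε₀ πR² dE/dt = 1.278×10^-3 A.
Since J_d is uniform, the enclosed fraction is (r/R)² = 0.03073, giving I_d,enc = 3.93×10^-5 A.

3.93×10^-5 A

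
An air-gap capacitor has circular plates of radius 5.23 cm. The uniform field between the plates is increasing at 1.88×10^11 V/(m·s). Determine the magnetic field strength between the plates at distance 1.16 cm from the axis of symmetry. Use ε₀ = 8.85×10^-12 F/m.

Through the whole plate area (πR² = 8.593×10^-3 m²), I_d = ε₀ πR² dE/dt = 0.01430 A.
∮B·dl = μ₀ I_d,enc with I_d,enc = I_d r²/R² = 7.035×10^-4 A; so B = μ₀ I_d,enc/(2πr) = 1.21×10^-8 T.

1.21×10^-8 T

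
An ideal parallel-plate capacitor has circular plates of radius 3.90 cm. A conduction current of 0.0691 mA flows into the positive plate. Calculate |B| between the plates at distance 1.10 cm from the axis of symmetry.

No conduction current crosses the gap, so I_d there equals the 6.91×10^-5 A in the leads.
∮B·dl = μ₀ I_d,enc with I_d,enc = I_d r²/R² = 5.497×10^-6 A; so B = μ₀ I_d,enc/(2πr) = 9.99×10^-11 T.

9.99×10^-11 T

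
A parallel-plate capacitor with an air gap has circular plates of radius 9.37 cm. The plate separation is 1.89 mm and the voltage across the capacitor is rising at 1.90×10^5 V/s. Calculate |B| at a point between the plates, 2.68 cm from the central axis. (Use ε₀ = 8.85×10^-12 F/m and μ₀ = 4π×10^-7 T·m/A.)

1.50×10^-11 T

dE/dt = (dV/dt)/d = 1.005×10^8 V/(m·s); I_d = ε₀(πR²)(dE/dt) = (8.85×10^-12)(0.02758)(1.005×10^8) = 2.453×10^-5 A.
An Ampèrian loop of radius r encloses a fraction (r/R)² of I_d. Then B·2πr = μ₀ I_d (r/R)², giving B = μ₀ I_d r/(2πR²) = 1.50×10^-11 T.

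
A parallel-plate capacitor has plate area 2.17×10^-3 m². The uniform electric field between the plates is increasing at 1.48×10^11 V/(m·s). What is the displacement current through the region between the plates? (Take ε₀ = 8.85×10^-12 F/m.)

2.84×10^-3 A

With a uniform field, Φ_E = EA, so I_d = ε₀ A dE/dt = 2.84×10^-3 A.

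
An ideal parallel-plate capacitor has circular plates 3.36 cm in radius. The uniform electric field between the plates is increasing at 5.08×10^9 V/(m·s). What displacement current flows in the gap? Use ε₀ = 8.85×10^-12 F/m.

With a uniform field, Φ_E = EA, so I_d = ε₀ A dE/dt = 1.59×10^-4 A.

1.59×10^-4 A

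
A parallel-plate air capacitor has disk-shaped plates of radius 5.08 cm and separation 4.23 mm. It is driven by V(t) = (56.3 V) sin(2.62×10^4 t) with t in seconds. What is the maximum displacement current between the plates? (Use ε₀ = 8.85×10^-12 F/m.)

2.50×10^-5 A

(dE/dt)_max = V₀ω/d = 3.487×10^8 V/(m·s); ω = 2.62×10^4 rad/s.
I_d,max = ε₀ A (dE/dt)_max = (8.85×10^-12)(8.107×10^-3)(3.487×10^8) = 2.50×10^-5 A.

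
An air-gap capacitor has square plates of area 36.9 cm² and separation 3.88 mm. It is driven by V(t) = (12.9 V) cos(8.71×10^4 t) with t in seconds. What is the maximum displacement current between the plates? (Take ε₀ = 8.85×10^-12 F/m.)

9.46×10^-6 A

C = ε₀A/d = (8.85×10^-12)(3.69×10^-3)/(3.88×10^-3) = 8.417×10^-12 F; ω = 8.71×10^4 rad/s.
I_d = C dV/dt, so |I_d|_max = C V₀ ω = (8.417×10^-12)(12.9)(8.71×10^4) = 9.46×10^-6 A.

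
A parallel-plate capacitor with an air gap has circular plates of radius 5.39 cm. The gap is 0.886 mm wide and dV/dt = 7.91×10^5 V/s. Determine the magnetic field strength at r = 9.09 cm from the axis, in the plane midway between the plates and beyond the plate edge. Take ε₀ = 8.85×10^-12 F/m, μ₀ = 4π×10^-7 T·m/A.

dE/dt = (dV/dt)/d = 8.928×10^8 V/(m·s); I_d = ε₀(πR²)(dE/dt) = (8.85×10^-12)(9.127×10^-3)(8.928×10^8) = 7.211×10^-5 A.
Outside the plates the loop encloses all of I_d, so B·2πr = μ₀ I_d and B = 1.59×10^-10 T.

1.59×10^-10 T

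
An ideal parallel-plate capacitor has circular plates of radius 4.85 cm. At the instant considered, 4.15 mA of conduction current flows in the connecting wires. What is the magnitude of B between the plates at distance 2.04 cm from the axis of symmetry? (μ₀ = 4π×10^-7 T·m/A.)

7.20×10^-9 T

No conduction current crosses the gap, so I_d there equals the 4.15×10^-3 A in the leads.
∮B·dl = μ₀ I_d,enc with I_d,enc = I_d r²/R² = 7.342×10^-4 A; so B = μ₀ I_d,enc/(2πr) = 7.20×10^-9 T.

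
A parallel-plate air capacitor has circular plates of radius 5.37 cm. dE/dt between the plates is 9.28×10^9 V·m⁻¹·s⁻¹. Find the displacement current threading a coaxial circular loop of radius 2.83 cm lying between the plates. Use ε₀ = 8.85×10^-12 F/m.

2.07×10^-4 A

Through the whole plate area (πR² = 9.059×10^-3 m²), I_d = ε₀ πR² dE/dt = 7.440×10^-4 A.
Since J_d is uniform, the enclosed fraction is (r/R)² = 0.2777, giving I_d,enc = 2.07×10^-4 A.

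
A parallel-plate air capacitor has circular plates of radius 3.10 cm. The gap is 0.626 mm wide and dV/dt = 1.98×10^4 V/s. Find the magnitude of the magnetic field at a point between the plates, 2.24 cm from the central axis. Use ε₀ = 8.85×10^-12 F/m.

3.94×10^-12 T

dE/dt = (dV/dt)/d = 3.163×10^7 V/(m·s); I_d = ε₀(πR²)(dE/dt) = (8.85×10^-12)(3.019×10^-3)(3.163×10^7) = 8.451×10^-7 A.
For r < R the Ampère–Maxwell law gives B(2πr) = μ₀ I_d (r²/R²), so B = μ₀ I_d r/(2πR²) = (4π×10^-7)(8.451×10^-7)(0.0224)/(2π·0.0310²) = 3.94×10^-12 T.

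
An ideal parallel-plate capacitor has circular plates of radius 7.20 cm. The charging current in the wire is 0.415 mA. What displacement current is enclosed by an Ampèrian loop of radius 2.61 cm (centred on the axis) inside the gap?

5.45×10^-5 A

No conduction current crosses the gap, so I_d there equals the 4.15×10^-4 A in the leads.
Through an area πr² the displacement current is I_d·(πr²/πR²) = I_d (r/R)² = 5.45×10^-5 A.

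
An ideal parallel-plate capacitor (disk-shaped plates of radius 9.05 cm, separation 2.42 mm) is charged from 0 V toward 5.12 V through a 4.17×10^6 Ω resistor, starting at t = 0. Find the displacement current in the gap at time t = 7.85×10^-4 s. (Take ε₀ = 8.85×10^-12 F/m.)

1.66×10^-7 A

With C = ε₀A/d = (8.85×10^-12)(0.02573)/(2.42×10^-3) = 9.410×10^-11 F, the time constant is τ = RC = 3.924×10^-4 s, so t/τ = 2.001 and e^(−t/τ) = 0.1352.
I_d = I_cond = (V₀/R) e^(−t/τ) = (1.228×10^-6)(0.1352) = 1.66×10^-7 A.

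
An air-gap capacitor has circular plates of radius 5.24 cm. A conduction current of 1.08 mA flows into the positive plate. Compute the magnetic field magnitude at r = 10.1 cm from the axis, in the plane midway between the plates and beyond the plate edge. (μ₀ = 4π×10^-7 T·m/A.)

By continuity the displacement current in the gap matches the conduction current: I_d = 1.08×10^-3 A.
Outside the plates the loop encloses all of I_d, so B·2πr = μ₀ I_d and B = 2.14×10^-9 T.

2.14×10^-9 T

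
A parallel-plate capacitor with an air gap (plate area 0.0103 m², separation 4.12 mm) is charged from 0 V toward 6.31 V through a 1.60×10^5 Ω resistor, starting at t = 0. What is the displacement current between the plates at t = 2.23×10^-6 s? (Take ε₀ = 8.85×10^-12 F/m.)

C = ε₀A/d = (8.85×10^-12)(0.0103)/(4.12×10^-3) = 2.212×10^-11 F, so τ = RC = 3.539×10^-6 s.
The conduction current is I(t) = (V₀/R) e^(−t/τ), and the displacement current between the plates equals it.
t/τ = 0.6301; I_d = (6.31/1.60×10^5) · e^(−0.6301) = (3.944×10^-5)(0.5325) = 2.10×10^-5 A.

2.10×10^-5 A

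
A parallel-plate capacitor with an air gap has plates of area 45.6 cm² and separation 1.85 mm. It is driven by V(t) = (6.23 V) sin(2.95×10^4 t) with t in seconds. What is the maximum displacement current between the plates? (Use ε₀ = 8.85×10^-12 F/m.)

C = ε₀A/d = (8.85×10^-12)(4.56×10^-3)/(1.85×10^-3) = 2.181×10^-11 F; ω = 2.95×10^4 rad/s.
I_d = C dV/dt, so |I_d|_max = C V₀ ω = (2.181×10^-11)(6.23)(2.95×10^4) = 4.01×10^-6 A.

4.01×10^-6 A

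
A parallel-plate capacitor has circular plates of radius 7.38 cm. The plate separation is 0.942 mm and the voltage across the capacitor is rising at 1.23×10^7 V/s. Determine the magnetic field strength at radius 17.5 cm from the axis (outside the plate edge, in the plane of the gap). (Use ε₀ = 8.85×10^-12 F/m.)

2.26×10^-9 T

With E = V/d, dE/dt = 1.306×10^10 V/(m·s) and πR² = 0.01711 m², giving I_d = ε₀ πR² dE/dt = 1.978×10^-3 A.
Outside the plates the loop encloses all of I_d, so B·2πr = μ₀ I_d and B = 2.26×10^-9 T.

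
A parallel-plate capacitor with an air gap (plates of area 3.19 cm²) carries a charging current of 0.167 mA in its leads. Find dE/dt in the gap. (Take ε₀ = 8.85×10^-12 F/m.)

Charge continuity gives I_d = I = 1.67×10^-4 A between the plates.
Since I_d = ε₀ A dE/dt, dE/dt = I_d/(ε₀A) = (1.67×10^-4)/((8.85×10^-12)(3.19×10^-4)) = 5.92×10^10 V/(m·s).

5.92×10^10 V/(m·s)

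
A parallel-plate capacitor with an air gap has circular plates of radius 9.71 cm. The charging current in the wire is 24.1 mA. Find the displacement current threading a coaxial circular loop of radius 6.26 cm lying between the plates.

By continuity the displacement current in the gap matches the conduction current: I_d = 0.0241 A.
Since J_d is uniform, the enclosed fraction is (r/R)² = 0.4156, giving I_d,enc = 0.0100 A.

0.0100 A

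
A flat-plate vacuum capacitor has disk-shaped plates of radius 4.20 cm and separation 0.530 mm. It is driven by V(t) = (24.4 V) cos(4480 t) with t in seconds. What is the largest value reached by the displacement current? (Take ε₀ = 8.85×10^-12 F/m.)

1.01×10^-5 A

The displacement current equals the conduction current C dV/dt, which peaks at C V₀ ω.
With C = ε₀A/d = (8.85×10^-12)(5.542×10^-3)/(5.30×10^-4) = 9.254×10^-11 F and ω = 4480 rad/s, I_d,max = (9.254×10^-11)(24.4)(4480) = 1.01×10^-5 A.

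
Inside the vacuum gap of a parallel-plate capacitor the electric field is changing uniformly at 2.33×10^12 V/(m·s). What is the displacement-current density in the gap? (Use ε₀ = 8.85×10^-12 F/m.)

J_d = ε₀ ∂E/∂t, so J_d = 20.6 A/m².

20.6 A/m²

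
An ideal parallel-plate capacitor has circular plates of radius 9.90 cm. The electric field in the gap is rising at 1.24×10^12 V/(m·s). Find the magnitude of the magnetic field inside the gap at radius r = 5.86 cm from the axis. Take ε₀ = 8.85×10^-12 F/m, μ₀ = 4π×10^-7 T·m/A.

Total displacement current: I_d = ε₀(πR²)(dE/dt) = (8.85×10^-12)(0.03079)(1.24×10^12) = 0.3379 A.
∮B·dl = μ₀ I_d,enc with I_d,enc = I_d r²/R² = 0.1184 A; so B = μ₀ I_d,enc/(2πr) = 4.04×10^-7 T.

4.04×10^-7 T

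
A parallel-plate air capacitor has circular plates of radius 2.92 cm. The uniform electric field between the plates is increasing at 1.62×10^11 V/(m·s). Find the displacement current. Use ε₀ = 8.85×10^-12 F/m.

I_d = ε₀ A (dE/dt) = (8.85×10^-12)(2.679×10^-3 m²)(1.62×10^11) = 3.84×10^-3 A.

3.84×10^-3 A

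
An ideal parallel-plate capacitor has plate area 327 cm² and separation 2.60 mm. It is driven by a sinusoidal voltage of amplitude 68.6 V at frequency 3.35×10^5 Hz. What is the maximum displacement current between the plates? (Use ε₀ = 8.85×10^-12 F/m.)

0.0161 A

C = ε₀A/d = (8.85×10^-12)(0.0327)/(2.60×10^-3) = 1.113×10^-10 F; ω = 2πf = 2.105×10^6 rad/s.
I_d = C dV/dt, so |I_d|_max = C V₀ ω = (1.113×10^-10)(68.6)(2.105×10^6) = 0.0161 A.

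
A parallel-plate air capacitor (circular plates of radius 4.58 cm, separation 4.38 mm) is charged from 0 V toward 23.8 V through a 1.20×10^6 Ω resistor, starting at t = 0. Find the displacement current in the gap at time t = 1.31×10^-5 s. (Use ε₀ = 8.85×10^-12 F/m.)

8.74×10^-6 A

C = ε₀A/d = (8.85×10^-12)(6.590×10^-3)/(4.38×10^-3) = 1.332×10^-11 F and τ = RC = 1.598×10^-5 s. I_d in the gap equals the RC charging current.
I_d(t) = (V₀/R) e^(−t/τ) = 1.983×10^-5 · e^(−0.8198) = 8.74×10^-6 A.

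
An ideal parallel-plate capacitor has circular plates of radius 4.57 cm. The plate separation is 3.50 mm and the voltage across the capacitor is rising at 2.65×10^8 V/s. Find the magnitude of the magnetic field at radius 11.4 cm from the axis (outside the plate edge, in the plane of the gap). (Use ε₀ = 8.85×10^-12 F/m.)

7.71×10^-9 T

With E = V/d, dE/dt = 7.571×10^10 V/(m·s) and πR² = 6.561×10^-3 m², giving I_d = ε₀ πR² dE/dt = 4.396×10^-3 A.
With r > R the enclosed displacement current is the full I_d; B = μ₀ I_d / (2πr) = 7.71×10^-9 T.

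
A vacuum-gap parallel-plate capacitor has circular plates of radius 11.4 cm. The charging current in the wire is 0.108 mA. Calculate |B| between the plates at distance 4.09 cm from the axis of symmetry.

6.80×10^-11 T

By continuity the displacement current in the gap matches the conduction current: I_d = 1.08×10^-4 A.
An Ampèrian loop of radius r encloses a fraction (r/R)² of I_d. Then B·2πr = μ₀ I_d (r/R)², giving B = μ₀ I_d r/(2πR²) = 6.80×10^-11 T.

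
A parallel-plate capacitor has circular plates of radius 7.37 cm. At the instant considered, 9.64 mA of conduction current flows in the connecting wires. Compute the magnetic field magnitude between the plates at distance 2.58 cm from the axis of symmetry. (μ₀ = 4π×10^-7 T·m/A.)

9.16×10^-9 T

No conduction current crosses the gap, so I_d there equals the 9.64×10^-3 A in the leads.
An Ampèrian loop of radius r encloses a fraction (r/R)² of I_d. Then B·2πr = μ₀ I_d (r/R)², giving B = μ₀ I_d r/(2πR²) = 9.16×10^-9 T.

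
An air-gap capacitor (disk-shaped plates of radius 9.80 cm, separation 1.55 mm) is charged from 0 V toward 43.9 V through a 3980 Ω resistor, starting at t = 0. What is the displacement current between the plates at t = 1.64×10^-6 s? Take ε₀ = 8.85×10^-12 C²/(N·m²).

1.01×10^-3 A

With C = ε₀A/d = (8.85×10^-12)(0.03017)/(1.55×10^-3) = 1.723×10^-10 F, the time constant is τ = RC = 6.858×10^-7 s, so t/τ = 2.391 and e^(−t/τ) = 0.09154.
I_d = I_cond = (V₀/R) e^(−t/τ) = (0.01103)(0.09154) = 1.01×10^-3 A.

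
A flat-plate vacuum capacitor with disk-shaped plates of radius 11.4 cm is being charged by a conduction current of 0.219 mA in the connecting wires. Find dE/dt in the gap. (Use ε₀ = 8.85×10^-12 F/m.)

6.06×10^8 V/(m·s)

Charge continuity gives I_d = I = 2.19×10^-4 A between the plates.
Then dE/dt = I_d/(ε₀A) = 6.06×10^8 V/(m·s).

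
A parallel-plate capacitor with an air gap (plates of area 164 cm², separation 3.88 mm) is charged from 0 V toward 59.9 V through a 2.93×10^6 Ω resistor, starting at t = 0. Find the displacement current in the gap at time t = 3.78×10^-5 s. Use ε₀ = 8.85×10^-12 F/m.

1.45×10^-5 A

C = ε₀A/d = (8.85×10^-12)(0.0164)/(3.88×10^-3) = 3.741×10^-11 F, so τ = RC = 1.096×10^-4 s.
The conduction current is I(t) = (V₀/R) e^(−t/τ), and the displacement current between the plates equals it.
t/τ = 0.3449; I_d = (59.9/2.93×10^6) · e^(−0.3449) = (2.044×10^-5)(0.7083) = 1.45×10^-5 A.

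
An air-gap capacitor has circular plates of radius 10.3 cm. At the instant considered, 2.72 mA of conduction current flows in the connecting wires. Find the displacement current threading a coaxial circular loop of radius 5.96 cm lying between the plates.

By continuity the displacement current in the gap matches the conduction current: I_d = 2.72×10^-3 A.
Through an area πr² the displacement current is I_d·(πr²/πR²) = I_d (r/R)² = 9.11×10^-4 A.

9.11×10^-4 A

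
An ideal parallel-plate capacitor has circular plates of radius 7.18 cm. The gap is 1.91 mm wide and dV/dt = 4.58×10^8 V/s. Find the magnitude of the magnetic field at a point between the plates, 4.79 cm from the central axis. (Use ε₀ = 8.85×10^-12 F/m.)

With E = V/d, dE/dt = 2.398×10^11 V/(m·s) and πR² = 0.01620 m², giving I_d = ε₀ πR² dE/dt = 0.03438 A.
∮B·dl = μ₀ I_d,enc with I_d,enc = I_d r²/R² = 0.01530 A; so B = μ₀ I_d,enc/(2πr) = 6.39×10^-8 T.

6.39×10^-8 T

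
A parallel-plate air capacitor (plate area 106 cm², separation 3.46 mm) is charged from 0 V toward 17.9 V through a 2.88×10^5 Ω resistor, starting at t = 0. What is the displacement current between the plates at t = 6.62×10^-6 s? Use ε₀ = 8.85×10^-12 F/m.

C = ε₀A/d = (8.85×10^-12)(0.0106)/(3.46×10^-3) = 2.711×10^-11 F, so τ = RC = 7.808×10^-6 s.
The conduction current is I(t) = (V₀/R) e^(−t/τ), and the displacement current between the plates equals it.
t/τ = 0.8478; I_d = (17.9/2.88×10^5) · e^(−0.8478) = (6.215×10^-5)(0.4284) = 2.66×10^-5 A.

2.66×10^-5 A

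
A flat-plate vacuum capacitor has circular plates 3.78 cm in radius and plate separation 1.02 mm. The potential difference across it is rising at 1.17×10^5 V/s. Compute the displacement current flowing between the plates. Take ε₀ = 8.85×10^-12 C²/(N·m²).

4.56×10^-6 A

The displacement current equals the charging current C dV/dt. With C = ε₀A/d = (8.85×10^-12)(4.489×10^-3)/(1.02×10^-3) = 3.895×10^-11 F, I_d = (3.895×10^-11)(1.17×10^5) = 4.56×10^-6 A.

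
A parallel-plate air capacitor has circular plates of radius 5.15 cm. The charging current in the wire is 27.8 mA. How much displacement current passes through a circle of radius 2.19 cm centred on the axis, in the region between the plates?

5.03×10^-3 A

By continuity the displacement current in the gap matches the conduction current: I_d = 0.0278 A.
The field is uniform, so I_d,enc = I_d (r/R)² = (0.0278)(2.19/5.15)² = 5.03×10^-3 A.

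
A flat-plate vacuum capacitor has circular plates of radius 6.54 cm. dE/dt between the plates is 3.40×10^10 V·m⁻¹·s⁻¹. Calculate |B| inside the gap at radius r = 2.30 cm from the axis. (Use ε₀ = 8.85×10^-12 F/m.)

4.35×10^-9 T

Through the whole plate area (πR² = 0.01344 m²), I_d = ε₀ πR² dE/dt = 4.044×10^-3 A.
For r < R the Ampère–Maxwell law gives B(2πr) = μ₀ I_d (r²/R²), so B = μ₀ I_d r/(2πR²) = (4π×10^-7)(4.044×10^-3)(0.0230)/(2π·0.0654²) = 4.35×10^-9 T.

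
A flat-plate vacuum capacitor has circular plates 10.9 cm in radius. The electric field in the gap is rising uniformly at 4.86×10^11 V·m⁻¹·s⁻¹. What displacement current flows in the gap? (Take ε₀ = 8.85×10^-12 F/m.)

I_d = ε₀ A (dE/dt) = (8.85×10^-12)(0.03733 m²)(4.86×10^11) = 0.161 A.

0.161 A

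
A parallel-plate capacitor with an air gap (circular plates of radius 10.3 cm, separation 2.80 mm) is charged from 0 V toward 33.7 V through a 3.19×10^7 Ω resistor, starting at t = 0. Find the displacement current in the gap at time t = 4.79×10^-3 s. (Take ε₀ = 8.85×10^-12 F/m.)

With C = ε₀A/d = (8.85×10^-12)(0.03333)/(2.80×10^-3) = 1.053×10^-10 F, the time constant is τ = RC = 3.359×10^-3 s, so t/τ = 1.426 and e^(−t/τ) = 0.2403.
I_d = I_cond = (V₀/R) e^(−t/τ) = (1.056×10^-6)(0.2403) = 2.54×10^-7 A.

2.54×10^-7 A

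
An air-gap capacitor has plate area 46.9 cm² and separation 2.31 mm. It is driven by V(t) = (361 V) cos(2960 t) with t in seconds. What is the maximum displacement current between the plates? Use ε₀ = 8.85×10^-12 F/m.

1.92×10^-5 A

C = ε₀A/d = (8.85×10^-12)(4.69×10^-3)/(2.31×10^-3) = 1.797×10^-11 F; ω = 2960 rad/s.
I_d = C dV/dt, so |I_d|_max = C V₀ ω = (1.797×10^-11)(361)(2960) = 1.92×10^-5 A.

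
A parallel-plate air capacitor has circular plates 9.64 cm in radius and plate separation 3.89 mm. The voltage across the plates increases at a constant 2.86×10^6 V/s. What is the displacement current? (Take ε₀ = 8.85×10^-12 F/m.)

E = V/d so dE/dt = (dV/dt)/d = 7.352×10^8 V/(m·s), and I_d = ε₀ A dE/dt = (8.85×10^-12)(0.02919)(7.352×10^8) = 1.90×10^-4 A.

1.90×10^-4 A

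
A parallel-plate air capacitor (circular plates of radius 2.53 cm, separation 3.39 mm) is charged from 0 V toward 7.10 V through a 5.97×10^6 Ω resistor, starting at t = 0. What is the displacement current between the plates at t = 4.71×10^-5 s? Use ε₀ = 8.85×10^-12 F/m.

C = ε₀A/d = (8.85×10^-12)(2.011×10^-3)/(3.39×10^-3) = 5.250×10^-12 F, so τ = RC = 3.134×10^-5 s.
The conduction current is I(t) = (V₀/R) e^(−t/τ), and the displacement current between the plates equals it.
t/τ = 1.503; I_d = (7.10/5.97×10^6) · e^(−1.503) = (1.189×10^-6)(0.2225) = 2.65×10^-7 A.

2.65×10^-7 A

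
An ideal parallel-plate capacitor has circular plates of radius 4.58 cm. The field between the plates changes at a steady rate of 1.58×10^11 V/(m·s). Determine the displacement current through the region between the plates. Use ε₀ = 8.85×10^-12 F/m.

9.21×10^-3 A

I_d = ε₀ A (dE/dt) = (8.85×10^-12)(6.590×10^-3 m²)(1.58×10^11) = 9.21×10^-3 A.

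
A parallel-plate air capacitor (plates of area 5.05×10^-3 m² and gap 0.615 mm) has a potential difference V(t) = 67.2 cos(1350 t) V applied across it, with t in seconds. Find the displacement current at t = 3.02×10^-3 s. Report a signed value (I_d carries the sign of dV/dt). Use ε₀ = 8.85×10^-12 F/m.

5.31×10^-6 A

dV/dt = (67.2)(1350)·−sin(4.077) = 7.302×10^4 V/s.
I_d = C dV/dt with C = ε₀A/d = (8.85×10^-12)(5.05×10^-3)/(6.15×10^-4) = 7.267×10^-11 F, so I_d = (7.267×10^-11)(7.302×10^4) = 5.31×10^-6 A.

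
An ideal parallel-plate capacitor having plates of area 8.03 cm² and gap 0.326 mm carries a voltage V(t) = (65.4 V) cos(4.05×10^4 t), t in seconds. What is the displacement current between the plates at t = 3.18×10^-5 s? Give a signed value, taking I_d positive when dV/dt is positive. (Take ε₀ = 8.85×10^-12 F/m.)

-5.54×10^-5 A

dV/dt = (65.4)(4.05×10^4)·−sin(1.2879) = -2.543×10^6 V/s.
I_d = C dV/dt with C = ε₀A/d = (8.85×10^-12)(8.03×10^-4)/(3.26×10^-4) = 2.180×10^-11 F, so I_d = (2.180×10^-11)(-2.543×10^6) = -5.54×10^-5 A.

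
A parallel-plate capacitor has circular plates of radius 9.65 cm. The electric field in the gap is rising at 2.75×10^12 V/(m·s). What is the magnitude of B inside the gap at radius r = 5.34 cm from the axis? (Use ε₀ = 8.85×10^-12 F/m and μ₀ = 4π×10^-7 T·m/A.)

8.17×10^-7 T

Total displacement current: I_d = ε₀(πR²)(dE/dt) = (8.85×10^-12)(0.02926)(2.75×10^12) = 0.7121 A.
For r < R the Ampère–Maxwell law gives B(2πr) = μ₀ I_d (r²/R²), so B = μ₀ I_d r/(2πR²) = (4π×10^-7)(0.7121)(0.0534)/(2π·0.0965²) = 8.17×10^-7 T.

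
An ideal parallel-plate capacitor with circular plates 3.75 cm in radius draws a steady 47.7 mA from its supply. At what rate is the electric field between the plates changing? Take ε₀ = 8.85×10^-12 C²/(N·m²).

1.22×10^12 V/(m·s)

Charge continuity gives I_d = I = 0.0477 A between the plates.
Since I_d = ε₀ A dE/dt, dE/dt = I_d/(ε₀A) = (0.0477)/((8.85×10^-12)(4.418×10^-3)) = 1.22×10^12 V/(m·s).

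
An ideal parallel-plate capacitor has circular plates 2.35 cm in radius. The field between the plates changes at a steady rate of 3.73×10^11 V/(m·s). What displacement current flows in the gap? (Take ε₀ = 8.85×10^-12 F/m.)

5.73×10^-3 A

The displacement current is ε₀ times dΦ_E/dt = ε₀ A dE/dt = (8.85×10^-12)(1.735×10^-3)(3.73×10^11) = 5.73×10^-3 A.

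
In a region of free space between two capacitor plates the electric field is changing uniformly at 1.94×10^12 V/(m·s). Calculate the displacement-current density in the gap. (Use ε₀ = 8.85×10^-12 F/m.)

The displacement-current density is ε₀ ∂E/∂t = (8.85×10^-12)(1.94×10^12) = 17.2 A/m².

17.2 A/m²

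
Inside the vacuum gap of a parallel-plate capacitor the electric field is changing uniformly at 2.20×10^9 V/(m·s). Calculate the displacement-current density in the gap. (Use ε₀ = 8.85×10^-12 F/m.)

J_d = ε₀ dE/dt = (8.85×10^-12)(2.20×10^9) = 0.0195 A/m².

0.0195 A/m²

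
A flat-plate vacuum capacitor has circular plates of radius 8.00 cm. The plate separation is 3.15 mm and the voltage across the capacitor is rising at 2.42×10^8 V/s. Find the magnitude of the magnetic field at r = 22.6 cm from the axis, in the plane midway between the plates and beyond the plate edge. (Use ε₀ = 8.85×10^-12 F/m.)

With E = V/d, dE/dt = 7.683×10^10 V/(m·s) and πR² = 0.02011 m², giving I_d = ε₀ πR² dE/dt = 0.01367 A.
Outside the plates the loop encloses all of I_d, so B·2πr = μ₀ I_d and B = 1.21×10^-8 T.

1.21×10^-8 T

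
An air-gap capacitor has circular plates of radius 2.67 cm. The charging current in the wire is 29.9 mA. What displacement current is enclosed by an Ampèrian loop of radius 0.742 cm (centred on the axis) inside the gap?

By continuity the displacement current in the gap matches the conduction current: I_d = 0.0299 A.
The field is uniform, so I_d,enc = I_d (r/R)² = (0.0299)(0.742/2.67)² = 2.31×10^-3 A.

2.31×10^-3 A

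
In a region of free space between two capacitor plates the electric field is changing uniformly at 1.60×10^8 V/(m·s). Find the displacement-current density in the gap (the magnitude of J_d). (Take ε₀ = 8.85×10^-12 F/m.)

1.42×10^-3 A/m²

J_d = ε₀ dE/dt = (8.85×10^-12)(1.60×10^8) = 1.42×10^-3 A/m².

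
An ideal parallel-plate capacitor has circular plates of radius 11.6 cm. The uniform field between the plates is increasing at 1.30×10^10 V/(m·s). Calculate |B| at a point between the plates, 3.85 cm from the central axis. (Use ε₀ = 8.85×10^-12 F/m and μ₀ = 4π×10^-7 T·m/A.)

2.78×10^-9 T

Total displacement current: I_d = ε₀(πR²)(dE/dt) = (8.85×10^-12)(0.04227)(1.30×10^10) = 4.863×10^-3 A.
∮B·dl = μ₀ I_d,enc with I_d,enc = I_d r²/R² = 5.357×10^-4 A; so B = μ₀ I_d,enc/(2πr) = 2.78×10^-9 T.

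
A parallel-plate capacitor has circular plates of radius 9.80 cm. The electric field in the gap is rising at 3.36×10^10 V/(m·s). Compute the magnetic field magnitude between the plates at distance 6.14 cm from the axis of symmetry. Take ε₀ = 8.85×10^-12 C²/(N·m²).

I_d = ε₀ dΦ_E/dt = ε₀ πR² (dE/dt) = (8.85×10^-12)(0.03017)(3.36×10^10) = 8.971×10^-3 A through the full plate area.
∮B·dl = μ₀ I_d,enc with I_d,enc = I_d r²/R² = 3.521×10^-3 A; so B = μ₀ I_d,enc/(2πr) = 1.15×10^-8 T.

1.15×10^-8 T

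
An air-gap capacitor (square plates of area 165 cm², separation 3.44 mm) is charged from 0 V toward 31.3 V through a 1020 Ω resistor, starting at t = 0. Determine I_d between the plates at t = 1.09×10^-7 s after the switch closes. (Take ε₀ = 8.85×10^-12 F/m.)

C = ε₀A/d = (8.85×10^-12)(0.0165)/(3.44×10^-3) = 4.245×10^-11 F, so τ = RC = 4.330×10^-8 s.
The conduction current is I(t) = (V₀/R) e^(−t/τ), and the displacement current between the plates equals it.
t/τ = 2.517; I_d = (31.3/1020) · e^(−2.517) = (0.03069)(0.08070) = 2.48×10^-3 A.

2.48×10^-3 A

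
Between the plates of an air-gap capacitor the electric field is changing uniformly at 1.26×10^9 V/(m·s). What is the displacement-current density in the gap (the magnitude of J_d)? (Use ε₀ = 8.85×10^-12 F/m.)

J_d = ε₀ ∂E/∂t, so J_d = 0.0112 A/m².

0.0112 A/m²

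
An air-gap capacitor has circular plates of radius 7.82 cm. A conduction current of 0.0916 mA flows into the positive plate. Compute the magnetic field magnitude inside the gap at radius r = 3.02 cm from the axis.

9.05×10^-11 T

By continuity the displacement current in the gap matches the conduction current: I_d = 9.16×10^-5 A.
For r < R the Ampère–Maxwell law gives B(2πr) = μ₀ I_d (r²/R²), so B = μ₀ I_d r/(2πR²) = (4π×10^-7)(9.16×10^-5)(0.0302)/(2π·0.0782²) = 9.05×10^-11 T.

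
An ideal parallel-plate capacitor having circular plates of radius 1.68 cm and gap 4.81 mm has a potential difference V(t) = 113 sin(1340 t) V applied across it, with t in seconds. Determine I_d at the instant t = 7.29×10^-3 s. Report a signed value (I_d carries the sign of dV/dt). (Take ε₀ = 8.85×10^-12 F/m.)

dE/dt = (V₀ω/d)·cos(ωt) with ωt = 9.7686 rad: (113)(1340)(-0.9415)/(4.81×10^-3) = -2.964×10^7 V/(m·s).
I_d = ε₀ A dE/dt = (8.85×10^-12)(8.867×10^-4)(-2.964×10^7) = -2.33×10^-7 A.

-2.33×10^-7 A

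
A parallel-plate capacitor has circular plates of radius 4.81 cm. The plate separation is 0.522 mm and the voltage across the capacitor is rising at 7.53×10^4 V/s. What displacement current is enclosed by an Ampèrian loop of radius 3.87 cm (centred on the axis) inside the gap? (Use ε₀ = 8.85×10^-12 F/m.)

6.01×10^-6 A

With E = V/d, dE/dt = 1.443×10^8 V/(m·s) and πR² = 7.268×10^-3 m², giving I_d = ε₀ πR² dE/dt = 9.282×10^-6 A.
Through an area πr² the displacement current is I_d·(πr²/πR²) = I_d (r/R)² = 6.01×10^-6 A.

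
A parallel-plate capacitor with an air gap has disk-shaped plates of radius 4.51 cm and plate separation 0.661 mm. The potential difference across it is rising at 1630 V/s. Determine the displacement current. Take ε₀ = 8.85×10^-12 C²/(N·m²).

1.39×10^-7 A

C = ε₀A/d = (8.85×10^-12)(6.390×10^-3)/(6.61×10^-4) = 8.555×10^-11 F.
I_d = C dV/dt = (8.555×10^-11)(1630) = 1.39×10^-7 A.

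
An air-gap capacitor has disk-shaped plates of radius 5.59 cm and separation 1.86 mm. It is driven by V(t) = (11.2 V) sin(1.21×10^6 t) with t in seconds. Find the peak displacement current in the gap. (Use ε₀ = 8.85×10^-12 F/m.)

(dE/dt)_max = V₀ω/d = 7.286×10^9 V/(m·s); ω = 1.21×10^6 rad/s.
I_d,max = ε₀ A (dE/dt)_max = (8.85×10^-12)(9.817×10^-3)(7.286×10^9) = 6.33×10^-4 A.

6.33×10^-4 A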